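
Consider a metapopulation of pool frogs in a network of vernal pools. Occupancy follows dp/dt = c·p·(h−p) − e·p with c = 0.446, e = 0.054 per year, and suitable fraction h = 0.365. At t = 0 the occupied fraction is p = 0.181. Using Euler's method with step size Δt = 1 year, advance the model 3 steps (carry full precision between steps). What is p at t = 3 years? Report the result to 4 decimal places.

0.1954

Update rule: p ← p + [c·p·(h−p) − e·p]·Δt with Δt = 1.
step 1: Δp = +0.00508, p = 0.18608
step 2: Δp = +0.00480, p = 0.19088
step 3: Δp = +0.00452, p = 0.19540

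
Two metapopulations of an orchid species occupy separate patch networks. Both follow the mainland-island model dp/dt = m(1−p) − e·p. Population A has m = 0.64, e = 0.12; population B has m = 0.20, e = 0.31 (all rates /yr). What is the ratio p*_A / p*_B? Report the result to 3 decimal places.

A: p*_A = m/(m+e) = 0.64/0.7600 = 0.8421.
B: p*_B = 0.20/0.5100 = 0.3922.
p*_A / p*_B = 0.8421/0.3922 = 2.1474.

2.147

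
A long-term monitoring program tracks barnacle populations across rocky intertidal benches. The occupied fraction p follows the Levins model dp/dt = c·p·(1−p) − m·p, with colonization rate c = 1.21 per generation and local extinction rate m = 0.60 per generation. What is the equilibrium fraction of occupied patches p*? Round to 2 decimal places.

0.50

Setting dp/dt = 0 and dividing through by p* gives c·(1−p*) = m.
So p* = 1 − m/c = 1 − 0.60/1.21 = 1 − 0.4959 = 0.5041.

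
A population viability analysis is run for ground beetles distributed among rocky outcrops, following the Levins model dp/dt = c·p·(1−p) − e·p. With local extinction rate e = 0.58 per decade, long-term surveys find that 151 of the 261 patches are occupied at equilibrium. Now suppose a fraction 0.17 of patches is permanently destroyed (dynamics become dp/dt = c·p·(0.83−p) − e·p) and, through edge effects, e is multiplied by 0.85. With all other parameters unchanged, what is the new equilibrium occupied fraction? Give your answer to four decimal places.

Observed p* = 151/261 = 0.57854.
Balance c(1−p*) = e gives c = e/(1 − 0.57854) = 0.58/0.42146 = 1.37617.
New p* = 0.83 − e/c = 0.83 − 0.49300/1.37617 = 0.47176.

0.4718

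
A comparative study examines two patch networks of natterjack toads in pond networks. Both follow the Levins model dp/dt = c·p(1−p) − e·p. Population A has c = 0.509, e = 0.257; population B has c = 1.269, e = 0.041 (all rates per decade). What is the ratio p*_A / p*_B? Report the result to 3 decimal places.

A: p*_A = 1 − 0.257/0.509 = 0.4951.
B: p*_B = 1 − 0.041/1.269 = 0.9677.
p*_A / p*_B = 0.4951/0.9677 = 0.5116.

0.512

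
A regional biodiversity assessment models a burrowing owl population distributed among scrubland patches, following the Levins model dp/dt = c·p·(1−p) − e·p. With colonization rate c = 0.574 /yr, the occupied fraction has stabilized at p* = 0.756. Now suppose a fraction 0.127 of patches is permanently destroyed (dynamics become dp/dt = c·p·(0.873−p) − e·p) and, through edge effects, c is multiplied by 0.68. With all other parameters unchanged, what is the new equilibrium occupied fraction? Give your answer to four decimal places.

Balance c(1−p*) = e gives e = 0.574×(1 − 0.75600) = 0.14006.
New p* = 0.873 − e/c = 0.873 − 0.14006/0.39032 = 0.51417.

0.5142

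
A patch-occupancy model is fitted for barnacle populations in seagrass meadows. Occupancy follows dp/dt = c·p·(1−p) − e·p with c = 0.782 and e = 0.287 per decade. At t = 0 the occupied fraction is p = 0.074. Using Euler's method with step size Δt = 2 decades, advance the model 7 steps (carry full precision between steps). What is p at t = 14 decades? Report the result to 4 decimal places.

Update rule: p ← p + [c·p·(1−p) − e·p]·Δt with Δt = 2.
t = 2: p = 0.07400 + (+0.06470) = 0.13870
t = 4: p = 0.13870 + (+0.10722) = 0.24592
t = 6: p = 0.24592 + (+0.14887) = 0.39479
t = 8: p = 0.39479 + (+0.14708) = 0.54187
t = 10: p = 0.54187 + (+0.07722) = 0.61910
t = 12: p = 0.61910 + (+0.01346) = 0.63255
t = 14: p = 0.63255 + (+0.00044) = 0.63299

0.6330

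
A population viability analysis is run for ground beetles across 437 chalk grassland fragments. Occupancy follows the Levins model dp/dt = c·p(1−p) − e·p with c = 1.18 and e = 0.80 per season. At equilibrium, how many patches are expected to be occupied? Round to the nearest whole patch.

141

p* = 1 − e/c = 1 − 0.80/1.18 = 0.3220.
Expected occupied patches = N × p* = 437 × 0.3220 = 140.73 ≈ 141.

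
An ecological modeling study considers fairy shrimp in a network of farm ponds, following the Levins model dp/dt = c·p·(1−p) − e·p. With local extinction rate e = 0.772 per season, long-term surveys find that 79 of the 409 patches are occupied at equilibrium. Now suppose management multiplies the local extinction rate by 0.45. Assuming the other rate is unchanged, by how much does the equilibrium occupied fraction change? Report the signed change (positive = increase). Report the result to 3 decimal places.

0.444

Observed p* = 79/409 = 0.19315.
Balance c(1−p*) = e gives c = e/(1 − 0.19315) = 0.772/0.80685 = 0.95681.
New p* = 1 − e/c = 1 − 0.34740/0.95681 = 0.63692.
Δp* = 0.63692 − 0.19315 = +0.44377.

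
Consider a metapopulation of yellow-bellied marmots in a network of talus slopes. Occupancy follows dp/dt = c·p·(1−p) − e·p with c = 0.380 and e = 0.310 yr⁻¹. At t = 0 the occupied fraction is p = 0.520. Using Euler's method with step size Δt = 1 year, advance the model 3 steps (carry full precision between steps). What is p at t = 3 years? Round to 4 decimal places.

Update rule: p ← p + [c·p·(1−p) − e·p]·Δt with Δt = 1.
t = 1: p = 0.52000 + (-0.06635) = 0.45365
t = 2: p = 0.45365 + (-0.04645) = 0.40720
t = 3: p = 0.40720 + (-0.03450) = 0.37270

0.3727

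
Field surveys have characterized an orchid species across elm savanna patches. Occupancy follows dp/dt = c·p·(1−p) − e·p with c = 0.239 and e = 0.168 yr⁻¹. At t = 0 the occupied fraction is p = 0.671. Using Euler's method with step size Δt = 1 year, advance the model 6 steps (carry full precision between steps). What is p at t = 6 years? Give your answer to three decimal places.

Update rule: p ← p + [c·p·(1−p) − e·p]·Δt with Δt = 1.
t = 1: p = 0.67100 + (-0.05997) = 0.61103
t = 2: p = 0.61103 + (-0.04585) = 0.56518
t = 3: p = 0.56518 + (-0.03622) = 0.52897
t = 4: p = 0.52897 + (-0.02932) = 0.49965
t = 5: p = 0.49965 + (-0.02419) = 0.47546
t = 6: p = 0.47546 + (-0.02027) = 0.45519

0.455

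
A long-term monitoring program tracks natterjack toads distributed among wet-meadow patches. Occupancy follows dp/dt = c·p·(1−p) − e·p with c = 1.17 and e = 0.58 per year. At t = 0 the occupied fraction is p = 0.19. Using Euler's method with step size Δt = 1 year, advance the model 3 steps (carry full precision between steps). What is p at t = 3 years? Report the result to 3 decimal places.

Update rule: p ← p + [c·p·(1−p) − e·p]·Δt with Δt = 1.
  1  |  dp/dt·Δt = +0.069863  |  p_1 = 0.259863
  2  |  dp/dt·Δt = +0.074310  |  p_2 = 0.334173
  3  |  dp/dt·Δt = +0.066506  |  p_3 = 0.400680

0.401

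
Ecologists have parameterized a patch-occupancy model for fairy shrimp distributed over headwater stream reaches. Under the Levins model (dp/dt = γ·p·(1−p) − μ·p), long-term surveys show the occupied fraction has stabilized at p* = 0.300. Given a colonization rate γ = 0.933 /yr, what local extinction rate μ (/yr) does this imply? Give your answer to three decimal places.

At equilibrium γ(1−p*) = μ.
μ = 0.933 × (1 − 0.300) = 0.933 × 0.7000 = 0.6531.

0.653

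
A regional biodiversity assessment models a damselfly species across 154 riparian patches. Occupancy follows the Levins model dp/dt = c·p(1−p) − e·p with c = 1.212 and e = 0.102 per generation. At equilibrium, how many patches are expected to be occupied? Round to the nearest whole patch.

p* = 1 − e/c = 1 − 0.102/1.212 = 0.9158.
Expected occupied patches = N × p* = 154 × 0.9158 = 141.04 ≈ 141.

141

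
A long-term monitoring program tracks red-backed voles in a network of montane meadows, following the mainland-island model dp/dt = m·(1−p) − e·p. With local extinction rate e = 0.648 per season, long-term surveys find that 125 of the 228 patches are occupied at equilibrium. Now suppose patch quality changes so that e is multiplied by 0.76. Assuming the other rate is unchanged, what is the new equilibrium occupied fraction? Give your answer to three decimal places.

Observed p* = 125/228 = 0.54825.
Balance m(1−p*) = e·p* gives m = e·p*/(1−p*) = 0.648×0.54825/0.45175 = 0.78642.
New p* = m/(m+e) = 0.78642/(0.78642+0.49248) = 0.61492.

0.615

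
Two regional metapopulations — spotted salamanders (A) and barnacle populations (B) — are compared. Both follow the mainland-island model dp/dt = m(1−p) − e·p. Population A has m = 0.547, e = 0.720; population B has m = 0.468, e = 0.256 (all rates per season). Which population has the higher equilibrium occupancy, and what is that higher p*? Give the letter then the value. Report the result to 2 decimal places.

B, 0.65

A: p*_A = m/(m+e) = 0.547/1.2670 = 0.4317.
B: p*_B = 0.468/0.7240 = 0.6464.
B is higher at 0.6464.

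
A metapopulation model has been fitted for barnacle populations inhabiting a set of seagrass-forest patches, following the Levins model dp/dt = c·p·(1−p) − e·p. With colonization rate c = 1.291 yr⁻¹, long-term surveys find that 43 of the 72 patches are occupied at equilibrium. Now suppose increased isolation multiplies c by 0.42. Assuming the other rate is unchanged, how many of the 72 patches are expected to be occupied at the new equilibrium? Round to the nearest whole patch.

3

Observed p* = 43/72 = 0.59722.
Balance c(1−p*) = e gives e = 1.291×(1 − 0.59722) = 0.51999.
New p* = 1 − e/c = 1 − 0.51999/0.54222 = 0.04100.
Expected occupied = 72 × 0.04100 = 2.95 ≈ 3.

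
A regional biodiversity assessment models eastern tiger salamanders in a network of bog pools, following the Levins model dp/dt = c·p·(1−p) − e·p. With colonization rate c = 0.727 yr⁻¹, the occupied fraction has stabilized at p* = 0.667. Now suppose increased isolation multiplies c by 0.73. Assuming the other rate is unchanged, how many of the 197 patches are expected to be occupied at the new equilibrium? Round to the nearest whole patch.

107

Balance c(1−p*) = e gives e = 0.727×(1 − 0.66700) = 0.24209.
New p* = 1 − e/c = 1 − 0.24209/0.53071 = 0.54384.
Expected occupied = 197 × 0.54384 = 107.14 ≈ 107.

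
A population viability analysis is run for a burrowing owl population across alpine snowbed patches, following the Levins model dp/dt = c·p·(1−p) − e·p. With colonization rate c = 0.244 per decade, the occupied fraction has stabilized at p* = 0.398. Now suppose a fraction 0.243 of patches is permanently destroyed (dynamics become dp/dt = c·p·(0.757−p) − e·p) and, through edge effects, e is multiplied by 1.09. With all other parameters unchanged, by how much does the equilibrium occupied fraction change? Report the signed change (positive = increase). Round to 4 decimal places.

-0.2972

Balance c(1−p*) = e gives e = 0.244×(1 − 0.39800) = 0.14689.
New p* = 0.757 − e/c = 0.757 − 0.16011/0.24400 = 0.10081.
Δp* = 0.10081 − 0.39800 = -0.29719.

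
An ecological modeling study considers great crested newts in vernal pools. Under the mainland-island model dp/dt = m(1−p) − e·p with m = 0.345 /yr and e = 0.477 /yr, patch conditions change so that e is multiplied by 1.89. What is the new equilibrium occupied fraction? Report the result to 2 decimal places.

0.28

Before: p* = 0.345/(0.345+0.477) = 0.4197.
After: m = 0.345, e = 0.90153; p* = 0.345/1.2465 = 0.2768.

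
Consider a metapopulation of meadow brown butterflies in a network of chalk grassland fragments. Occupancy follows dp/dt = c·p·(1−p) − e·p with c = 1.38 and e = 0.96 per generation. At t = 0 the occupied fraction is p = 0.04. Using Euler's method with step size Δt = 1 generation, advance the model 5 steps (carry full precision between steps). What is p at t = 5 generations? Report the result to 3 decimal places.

0.155

Update rule: p ← p + [c·p·(1−p) − e·p]·Δt with Δt = 1.
  1  |  dp/dt·Δt = +0.014592  |  p_1 = 0.054592
  2  |  dp/dt·Δt = +0.018816  |  p_2 = 0.073408
  3  |  dp/dt·Δt = +0.023395  |  p_3 = 0.096803
  4  |  dp/dt·Δt = +0.027725  |  p_4 = 0.124528
  5  |  dp/dt·Δt = +0.030902  |  p_5 = 0.155430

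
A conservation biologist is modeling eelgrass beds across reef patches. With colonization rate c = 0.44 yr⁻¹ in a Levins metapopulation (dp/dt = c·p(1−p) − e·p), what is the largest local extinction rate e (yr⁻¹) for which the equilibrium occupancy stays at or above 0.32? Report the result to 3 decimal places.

0.299

1 − e/c ≥ 0.32 ⇒ e ≤ c(1 − 0.32) = 0.44 × 0.6800.
e_max = 0.2992.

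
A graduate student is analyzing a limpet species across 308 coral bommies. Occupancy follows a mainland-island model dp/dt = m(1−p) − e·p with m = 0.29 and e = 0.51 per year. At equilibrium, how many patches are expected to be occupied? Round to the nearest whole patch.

p* = m/(m+e) = 0.29/0.8000 = 0.3625.
Expected occupied patches = N × p* = 308 × 0.3625 = 111.65 ≈ 112.

112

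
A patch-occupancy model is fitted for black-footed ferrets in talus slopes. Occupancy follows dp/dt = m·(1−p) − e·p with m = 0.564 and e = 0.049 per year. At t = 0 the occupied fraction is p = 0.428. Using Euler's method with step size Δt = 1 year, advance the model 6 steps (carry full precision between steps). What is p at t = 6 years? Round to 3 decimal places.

Update rule: p ← p + [m·(1−p) − e·p]·Δt with Δt = 1.
step 1: Δp = +0.30164, p = 0.72964
step 2: Δp = +0.11673, p = 0.84637
step 3: Δp = +0.04518, p = 0.89154
step 4: Δp = +0.01748, p = 0.90903
step 5: Δp = +0.00677, p = 0.91579
step 6: Δp = +0.00262, p = 0.91841

0.918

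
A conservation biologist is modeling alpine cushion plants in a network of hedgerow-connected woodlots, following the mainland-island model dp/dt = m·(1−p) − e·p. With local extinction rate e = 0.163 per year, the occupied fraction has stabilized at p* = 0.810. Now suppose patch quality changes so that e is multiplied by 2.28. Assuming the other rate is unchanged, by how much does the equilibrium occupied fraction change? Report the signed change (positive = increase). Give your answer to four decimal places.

Balance m(1−p*) = e·p* gives m = e·p*/(1−p*) = 0.163×0.81000/0.19000 = 0.69489.
New p* = m/(m+e) = 0.69489/(0.69489+0.37164) = 0.65154.
Δp* = 0.65154 − 0.81000 = -0.15846.

-0.1585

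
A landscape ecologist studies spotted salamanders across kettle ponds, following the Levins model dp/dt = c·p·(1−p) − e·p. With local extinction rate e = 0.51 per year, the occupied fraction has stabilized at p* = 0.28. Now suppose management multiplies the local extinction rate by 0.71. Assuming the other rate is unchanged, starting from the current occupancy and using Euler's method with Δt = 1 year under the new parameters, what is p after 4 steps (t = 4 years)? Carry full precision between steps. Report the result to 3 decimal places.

Balance c(1−p*) = e gives c = e/(1 − 0.28000) = 0.51/0.72000 = 0.70833.
Starting from p₀ = 0.28000; update p ← p + (dp/dt)·Δt with the new parameters.
  1  |  dp/dt·Δt = +0.041412  |  p_1 = 0.321412
  2  |  dp/dt·Δt = +0.038109  |  p_2 = 0.359521
  3  |  dp/dt·Δt = +0.032922  |  p_3 = 0.392443
  4  |  dp/dt·Δt = +0.026785  |  p_4 = 0.419228

0.419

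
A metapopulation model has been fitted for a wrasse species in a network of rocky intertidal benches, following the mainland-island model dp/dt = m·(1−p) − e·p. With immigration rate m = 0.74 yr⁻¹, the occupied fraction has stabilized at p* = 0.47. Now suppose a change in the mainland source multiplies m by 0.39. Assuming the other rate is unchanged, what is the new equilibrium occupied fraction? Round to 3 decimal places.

Balance m(1−p*) = e·p* gives e = m(1−p*)/p* = 0.74×0.53000/0.47000 = 0.83447.
New p* = m/(m+e) = 0.28860/(0.28860+0.83447) = 0.25697.

0.257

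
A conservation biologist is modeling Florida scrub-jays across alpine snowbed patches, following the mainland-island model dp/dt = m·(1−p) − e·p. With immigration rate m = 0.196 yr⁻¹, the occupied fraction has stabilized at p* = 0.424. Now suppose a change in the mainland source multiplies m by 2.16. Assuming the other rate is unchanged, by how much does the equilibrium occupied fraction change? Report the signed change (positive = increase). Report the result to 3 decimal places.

Balance m(1−p*) = e·p* gives e = m(1−p*)/p* = 0.196×0.57600/0.42400 = 0.26626.
New p* = m/(m+e) = 0.42336/(0.42336+0.26626) = 0.61390.
Δp* = 0.61390 − 0.42400 = +0.18990.

0.190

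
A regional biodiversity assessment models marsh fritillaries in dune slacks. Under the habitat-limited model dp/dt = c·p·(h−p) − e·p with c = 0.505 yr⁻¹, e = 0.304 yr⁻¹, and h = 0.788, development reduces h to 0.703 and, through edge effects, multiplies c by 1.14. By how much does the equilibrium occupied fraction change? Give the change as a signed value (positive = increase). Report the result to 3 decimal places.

Before: p* = h − e/c = 0.788 − 0.304/0.505 = 0.788 − 0.6020 = 0.1860.
After: c = 0.5757, e = 0.304, h = 0.703; p* = 0.703 − 0.304/0.5757 = 0.1749.
Δp* = 0.1749 − 0.1860 = -0.0111.

-0.011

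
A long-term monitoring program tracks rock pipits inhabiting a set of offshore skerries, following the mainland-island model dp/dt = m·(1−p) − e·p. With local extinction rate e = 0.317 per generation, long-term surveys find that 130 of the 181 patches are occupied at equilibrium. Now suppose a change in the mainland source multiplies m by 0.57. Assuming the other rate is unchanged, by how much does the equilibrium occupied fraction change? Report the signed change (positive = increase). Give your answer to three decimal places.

-0.126

Observed p* = 130/181 = 0.71823.
Balance m(1−p*) = e·p* gives m = e·p*/(1−p*) = 0.317×0.71823/0.28177 = 0.80803.
New p* = m/(m+e) = 0.46058/(0.46058+0.31700) = 0.59232.
Δp* = 0.59232 − 0.71823 = -0.12591.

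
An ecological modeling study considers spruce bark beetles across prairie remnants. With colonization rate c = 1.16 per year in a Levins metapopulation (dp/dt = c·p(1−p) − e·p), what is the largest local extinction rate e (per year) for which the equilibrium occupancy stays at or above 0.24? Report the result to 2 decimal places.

1 − e/c ≥ 0.24 ⇒ e ≤ c(1 − 0.24) = 1.16 × 0.7600.
e_max = 0.8816.

0.88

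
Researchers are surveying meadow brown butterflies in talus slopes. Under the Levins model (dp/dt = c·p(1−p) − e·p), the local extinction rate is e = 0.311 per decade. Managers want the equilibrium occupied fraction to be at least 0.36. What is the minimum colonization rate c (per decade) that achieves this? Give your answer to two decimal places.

p* = 1 − e/c ≥ 0.36 requires e/c ≤ 0.6400, i.e. c ≥ e/0.6400.
c_min = 0.311/0.6400 = 0.4859.

0.49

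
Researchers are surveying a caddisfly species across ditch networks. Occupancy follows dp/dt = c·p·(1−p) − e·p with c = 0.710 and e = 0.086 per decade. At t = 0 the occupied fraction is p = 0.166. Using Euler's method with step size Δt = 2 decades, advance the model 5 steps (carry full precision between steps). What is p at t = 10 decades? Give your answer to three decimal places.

Update rule: p ← p + [c·p·(1−p) − e·p]·Δt with Δt = 2.
t = 2: p = 0.16600 + (+0.16804) = 0.33404
t = 4: p = 0.33404 + (+0.25843) = 0.59247
t = 6: p = 0.59247 + (+0.24095) = 0.83342
t = 8: p = 0.83342 + (+0.05379) = 0.88721
t = 10: p = 0.88721 + (-0.01050) = 0.87671

0.877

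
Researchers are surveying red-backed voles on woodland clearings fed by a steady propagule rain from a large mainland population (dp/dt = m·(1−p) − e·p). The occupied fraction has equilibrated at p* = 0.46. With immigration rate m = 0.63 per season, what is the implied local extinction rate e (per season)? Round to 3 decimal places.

At equilibrium m(1−p*) = e·p*, so e = m(1−p*)/p*.
e = 0.63 × 0.5400 / 0.46 = 0.7396.

0.740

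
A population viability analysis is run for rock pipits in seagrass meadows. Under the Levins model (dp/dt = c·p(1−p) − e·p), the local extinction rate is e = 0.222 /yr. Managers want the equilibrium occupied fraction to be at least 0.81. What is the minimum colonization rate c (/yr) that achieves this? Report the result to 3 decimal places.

1.168

p* = 1 − e/c ≥ 0.81 requires e/c ≤ 0.1900, i.e. c ≥ e/0.1900.
c_min = 0.222/0.1900 = 1.1684.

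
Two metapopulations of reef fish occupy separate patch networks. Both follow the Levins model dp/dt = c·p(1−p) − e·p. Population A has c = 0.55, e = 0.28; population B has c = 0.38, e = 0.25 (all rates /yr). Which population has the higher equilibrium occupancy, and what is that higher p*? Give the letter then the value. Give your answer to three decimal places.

A, 0.491

A: p*_A = 1 − 0.28/0.55 = 0.4909.
B: p*_B = 1 − 0.25/0.38 = 0.3421.
A is higher at 0.4909.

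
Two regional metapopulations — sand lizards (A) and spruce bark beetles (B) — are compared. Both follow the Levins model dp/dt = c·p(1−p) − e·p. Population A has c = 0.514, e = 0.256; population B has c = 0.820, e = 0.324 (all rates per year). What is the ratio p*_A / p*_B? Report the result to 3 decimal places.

A: p*_A = 1 − 0.256/0.514 = 0.5019.
B: p*_B = 1 − 0.324/0.820 = 0.6049.
p*_A / p*_B = 0.5019/0.6049 = 0.8298.

0.830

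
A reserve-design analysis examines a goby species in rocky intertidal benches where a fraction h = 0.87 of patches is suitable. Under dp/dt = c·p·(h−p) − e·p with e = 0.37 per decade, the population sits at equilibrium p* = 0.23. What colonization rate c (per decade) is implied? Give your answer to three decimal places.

At equilibrium c(h−p*) = e, so c = e/(h−p*).
c = 0.37/(0.87 − 0.23) = 0.37/0.6400 = 0.5781.

0.578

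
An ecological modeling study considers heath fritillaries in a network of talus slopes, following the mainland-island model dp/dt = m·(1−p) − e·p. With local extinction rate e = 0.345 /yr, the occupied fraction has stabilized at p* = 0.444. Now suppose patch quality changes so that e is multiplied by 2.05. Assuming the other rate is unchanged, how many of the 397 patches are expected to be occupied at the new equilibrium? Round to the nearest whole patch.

111

Balance m(1−p*) = e·p* gives m = e·p*/(1−p*) = 0.345×0.44400/0.55600 = 0.27550.
New p* = m/(m+e) = 0.27550/(0.27550+0.70725) = 0.28034.
Expected occupied = 397 × 0.28034 = 111.29 ≈ 111.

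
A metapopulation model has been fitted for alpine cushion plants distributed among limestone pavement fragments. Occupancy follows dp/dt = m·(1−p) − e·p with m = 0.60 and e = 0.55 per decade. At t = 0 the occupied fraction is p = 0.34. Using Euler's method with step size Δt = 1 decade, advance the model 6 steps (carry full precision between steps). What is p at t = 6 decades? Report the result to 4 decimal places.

Update rule: p ← p + [m·(1−p) − e·p]·Δt with Δt = 1.
t = 1: p = 0.34000 + (+0.20900) = 0.54900
t = 2: p = 0.54900 + (-0.03135) = 0.51765
t = 3: p = 0.51765 + (+0.00470) = 0.52235
t = 4: p = 0.52235 + (-0.00071) = 0.52165
t = 5: p = 0.52165 + (+0.00011) = 0.52175
t = 6: p = 0.52175 + (-0.00002) = 0.52174

0.5217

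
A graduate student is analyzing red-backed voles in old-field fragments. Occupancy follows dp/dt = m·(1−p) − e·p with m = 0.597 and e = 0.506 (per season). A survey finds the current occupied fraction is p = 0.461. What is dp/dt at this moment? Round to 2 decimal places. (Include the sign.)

Colonization term: m·(1−p) = 0.597×0.5390 = 0.32178.
Extinction term: e·p = 0.23327.
dp/dt = 0.32178 − 0.23327 = 0.08852.

0.09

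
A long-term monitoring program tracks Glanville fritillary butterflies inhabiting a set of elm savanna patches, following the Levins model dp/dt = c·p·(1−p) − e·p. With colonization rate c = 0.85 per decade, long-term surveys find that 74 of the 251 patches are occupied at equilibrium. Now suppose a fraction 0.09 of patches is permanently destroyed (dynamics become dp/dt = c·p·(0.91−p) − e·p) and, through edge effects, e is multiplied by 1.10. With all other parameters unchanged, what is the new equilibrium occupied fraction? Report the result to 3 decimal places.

0.134

Observed p* = 74/251 = 0.29482.
Balance c(1−p*) = e gives e = 0.85×(1 − 0.29482) = 0.59940.
New p* = 0.91 − e/c = 0.91 − 0.65934/0.85000 = 0.13431.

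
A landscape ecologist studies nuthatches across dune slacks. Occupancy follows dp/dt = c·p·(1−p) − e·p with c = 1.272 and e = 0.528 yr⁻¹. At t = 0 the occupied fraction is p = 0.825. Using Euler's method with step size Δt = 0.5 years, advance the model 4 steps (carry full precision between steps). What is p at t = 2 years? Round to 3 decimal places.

Update rule: p ← p + [c·p·(1−p) − e·p]·Δt with Δt = 0.5.
t = 0.5: p = 0.82500 + (-0.12598) = 0.69902
t = 1: p = 0.69902 + (-0.05073) = 0.64829
t = 1.5: p = 0.64829 + (-0.02613) = 0.62216
t = 2: p = 0.62216 + (-0.01474) = 0.60742

0.607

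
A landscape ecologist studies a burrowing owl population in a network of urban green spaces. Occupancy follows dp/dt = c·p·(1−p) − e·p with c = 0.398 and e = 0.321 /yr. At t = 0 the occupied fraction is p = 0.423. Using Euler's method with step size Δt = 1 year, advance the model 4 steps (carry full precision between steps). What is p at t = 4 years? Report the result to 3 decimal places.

0.314

Update rule: p ← p + [c·p·(1−p) − e·p]·Δt with Δt = 1.
p: 0.42300 → 0.38436  (Δp = -0.03864)
p: 0.38436 → 0.35516  (Δp = -0.02920)
p: 0.35516 → 0.33230  (Δp = -0.02286)
p: 0.33230 → 0.31394  (Δp = -0.01836)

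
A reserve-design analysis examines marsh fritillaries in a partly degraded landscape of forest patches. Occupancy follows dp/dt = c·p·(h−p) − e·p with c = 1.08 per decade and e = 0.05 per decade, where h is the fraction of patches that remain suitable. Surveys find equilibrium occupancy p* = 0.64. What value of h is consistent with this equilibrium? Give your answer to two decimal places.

At equilibrium c(h−p*) = e, so h = p* + e/c.
h = 0.64 + 0.05/1.08 = 0.64 + 0.0463 = 0.6863.

0.69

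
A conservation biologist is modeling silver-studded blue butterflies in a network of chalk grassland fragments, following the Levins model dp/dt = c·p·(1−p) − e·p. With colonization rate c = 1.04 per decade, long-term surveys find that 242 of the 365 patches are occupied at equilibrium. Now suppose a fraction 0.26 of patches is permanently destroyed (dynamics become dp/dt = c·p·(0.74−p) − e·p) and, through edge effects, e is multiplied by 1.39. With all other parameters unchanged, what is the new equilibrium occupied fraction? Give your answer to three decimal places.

0.272

Observed p* = 242/365 = 0.66301.
Balance c(1−p*) = e gives e = 1.04×(1 − 0.66301) = 0.35047.
New p* = 0.74 − e/c = 0.74 − 0.48715/1.04000 = 0.27159.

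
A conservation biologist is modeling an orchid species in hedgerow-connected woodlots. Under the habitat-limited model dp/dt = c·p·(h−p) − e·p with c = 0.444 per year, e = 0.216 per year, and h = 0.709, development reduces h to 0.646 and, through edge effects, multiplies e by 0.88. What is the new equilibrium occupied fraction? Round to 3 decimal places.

Before: p* = h − e/c = 0.709 − 0.216/0.444 = 0.709 − 0.4865 = 0.2225.
After: c = 0.444, e = 0.19008, h = 0.646; p* = 0.646 − 0.19008/0.444 = 0.2179.

0.218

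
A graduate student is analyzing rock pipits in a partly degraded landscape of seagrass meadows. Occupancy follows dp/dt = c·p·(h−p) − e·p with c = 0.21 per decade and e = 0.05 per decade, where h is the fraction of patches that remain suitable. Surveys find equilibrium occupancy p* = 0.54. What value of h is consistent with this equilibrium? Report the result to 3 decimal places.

At equilibrium c(h−p*) = e, so h = p* + e/c.
h = 0.54 + 0.05/0.21 = 0.54 + 0.2381 = 0.7781.

0.778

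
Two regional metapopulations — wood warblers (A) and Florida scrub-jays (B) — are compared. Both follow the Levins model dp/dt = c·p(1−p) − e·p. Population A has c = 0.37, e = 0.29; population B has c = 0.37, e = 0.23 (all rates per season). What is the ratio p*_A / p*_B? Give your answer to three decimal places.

0.571

A: p*_A = 1 − 0.29/0.37 = 0.2162.
B: p*_B = 1 − 0.23/0.37 = 0.3784.
p*_A / p*_B = 0.2162/0.3784 = 0.5714.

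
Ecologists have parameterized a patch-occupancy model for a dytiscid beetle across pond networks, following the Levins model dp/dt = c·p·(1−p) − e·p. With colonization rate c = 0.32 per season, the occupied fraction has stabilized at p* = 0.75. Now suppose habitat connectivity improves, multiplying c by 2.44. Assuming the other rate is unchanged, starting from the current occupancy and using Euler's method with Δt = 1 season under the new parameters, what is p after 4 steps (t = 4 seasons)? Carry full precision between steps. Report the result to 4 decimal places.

Balance c(1−p*) = e gives e = 0.32×(1 − 0.75000) = 0.08000.
Starting from p₀ = 0.75000; update p ← p + (dp/dt)·Δt with the new parameters.
step 1: Δp = +0.08640, p = 0.83640
step 2: Δp = +0.03993, p = 0.87633
step 3: Δp = +0.01451, p = 0.89084
step 4: Δp = +0.00466, p = 0.89550

0.8955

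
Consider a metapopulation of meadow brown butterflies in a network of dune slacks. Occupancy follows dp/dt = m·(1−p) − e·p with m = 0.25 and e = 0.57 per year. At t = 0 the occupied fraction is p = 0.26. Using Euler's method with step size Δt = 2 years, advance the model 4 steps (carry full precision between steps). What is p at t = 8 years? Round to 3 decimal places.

0.297

Update rule: p ← p + [m·(1−p) − e·p]·Δt with Δt = 2.
t = 2: p = 0.26000 + (+0.07360) = 0.33360
t = 4: p = 0.33360 + (-0.04710) = 0.28650
t = 6: p = 0.28650 + (+0.03015) = 0.31664
t = 8: p = 0.31664 + (-0.01929) = 0.29735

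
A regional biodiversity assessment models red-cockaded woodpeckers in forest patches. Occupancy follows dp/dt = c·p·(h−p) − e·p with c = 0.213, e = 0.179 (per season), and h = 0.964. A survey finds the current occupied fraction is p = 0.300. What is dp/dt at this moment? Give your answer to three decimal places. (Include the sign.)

-0.011

Colonization term: c·p·(h−p) = 0.213×0.300×0.6640 = 0.04243.
Extinction term: e·p = 0.05370.
dp/dt = 0.04243 − 0.05370 = -0.01127.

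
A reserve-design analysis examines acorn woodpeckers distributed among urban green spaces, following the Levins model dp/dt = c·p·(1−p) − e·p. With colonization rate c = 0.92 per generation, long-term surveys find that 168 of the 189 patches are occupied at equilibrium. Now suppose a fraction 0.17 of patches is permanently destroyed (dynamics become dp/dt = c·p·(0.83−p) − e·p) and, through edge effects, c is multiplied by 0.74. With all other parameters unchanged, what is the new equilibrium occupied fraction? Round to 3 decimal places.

Observed p* = 168/189 = 0.88889.
Balance c(1−p*) = e gives e = 0.92×(1 − 0.88889) = 0.10222.
New p* = 0.83 − e/c = 0.83 − 0.10222/0.68080 = 0.67985.

0.680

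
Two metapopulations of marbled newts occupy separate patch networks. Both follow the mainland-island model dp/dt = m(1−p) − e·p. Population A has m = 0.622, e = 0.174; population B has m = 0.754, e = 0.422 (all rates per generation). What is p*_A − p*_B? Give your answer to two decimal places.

A: p*_A = m/(m+e) = 0.622/0.7960 = 0.7814.
B: p*_B = 0.754/1.1760 = 0.6412.
p*_A − p*_B = 0.7814 − 0.6412 = 0.1403.

0.14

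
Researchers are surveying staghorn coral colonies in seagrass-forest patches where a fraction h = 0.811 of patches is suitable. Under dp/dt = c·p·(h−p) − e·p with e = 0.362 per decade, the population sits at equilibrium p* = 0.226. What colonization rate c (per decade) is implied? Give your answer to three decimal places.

0.619

At equilibrium c(h−p*) = e, so c = e/(h−p*).
c = 0.362/(0.811 − 0.226) = 0.362/0.5850 = 0.6188.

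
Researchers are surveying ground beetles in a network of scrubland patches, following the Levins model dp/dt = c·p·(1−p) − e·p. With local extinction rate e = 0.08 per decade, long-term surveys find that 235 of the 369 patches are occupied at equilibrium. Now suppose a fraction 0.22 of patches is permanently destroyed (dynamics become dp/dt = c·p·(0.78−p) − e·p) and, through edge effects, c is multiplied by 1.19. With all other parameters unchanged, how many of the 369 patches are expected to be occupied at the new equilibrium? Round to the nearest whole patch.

175

Observed p* = 235/369 = 0.63686.
Balance c(1−p*) = e gives c = e/(1 − 0.63686) = 0.08/0.36314 = 0.22030.
New p* = 0.78 − e/c = 0.78 − 0.08000/0.26216 = 0.47484.
Expected occupied = 369 × 0.47484 = 175.22 ≈ 175.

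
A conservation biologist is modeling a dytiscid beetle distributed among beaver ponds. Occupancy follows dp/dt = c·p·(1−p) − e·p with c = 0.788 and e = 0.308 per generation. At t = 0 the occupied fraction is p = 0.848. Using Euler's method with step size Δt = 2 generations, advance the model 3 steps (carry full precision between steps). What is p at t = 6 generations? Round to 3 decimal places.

0.608

Update rule: p ← p + [c·p·(1−p) − e·p]·Δt with Δt = 2.
p: 0.84800 → 0.52877  (Δp = -0.31923)
p: 0.52877 → 0.59574  (Δp = +0.06697)
p: 0.59574 → 0.60832  (Δp = +0.01257)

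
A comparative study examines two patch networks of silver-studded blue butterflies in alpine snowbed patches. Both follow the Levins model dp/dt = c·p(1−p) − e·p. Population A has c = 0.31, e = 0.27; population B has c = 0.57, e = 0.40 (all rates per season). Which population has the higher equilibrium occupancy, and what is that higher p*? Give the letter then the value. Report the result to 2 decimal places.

B, 0.30

A: p*_A = 1 − 0.27/0.31 = 0.1290.
B: p*_B = 1 − 0.40/0.57 = 0.2982.
B is higher at 0.2982.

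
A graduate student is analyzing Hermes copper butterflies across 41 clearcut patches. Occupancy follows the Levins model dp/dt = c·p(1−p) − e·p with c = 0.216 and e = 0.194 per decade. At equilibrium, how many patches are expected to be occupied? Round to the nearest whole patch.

4

p* = 1 − e/c = 1 − 0.194/0.216 = 0.1019.
Expected occupied patches = N × p* = 41 × 0.1019 = 4.18 ≈ 4.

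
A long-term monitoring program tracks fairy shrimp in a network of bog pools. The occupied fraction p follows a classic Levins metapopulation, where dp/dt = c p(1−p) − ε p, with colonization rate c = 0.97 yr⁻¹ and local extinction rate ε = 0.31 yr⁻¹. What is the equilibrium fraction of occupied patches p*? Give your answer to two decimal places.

Setting dp/dt = 0 and dividing through by p* gives c·(1−p*) = ε.
So p* = 1 − ε/c = 1 − 0.31/0.97 = 1 − 0.3196 = 0.6804.

0.68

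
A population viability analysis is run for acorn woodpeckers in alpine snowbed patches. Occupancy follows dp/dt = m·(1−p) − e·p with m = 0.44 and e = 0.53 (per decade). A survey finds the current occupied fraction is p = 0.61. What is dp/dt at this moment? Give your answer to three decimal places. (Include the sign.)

-0.152

Colonization term: m·(1−p) = 0.44×0.3900 = 0.17160.
Extinction term: e·p = 0.32330.
dp/dt = 0.17160 − 0.32330 = -0.15170.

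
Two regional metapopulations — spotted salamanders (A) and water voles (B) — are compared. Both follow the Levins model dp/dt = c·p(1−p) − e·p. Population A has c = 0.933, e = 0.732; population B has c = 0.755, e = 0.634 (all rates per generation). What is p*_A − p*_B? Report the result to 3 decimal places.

A: p*_A = 1 − 0.732/0.933 = 0.2154.
B: p*_B = 1 − 0.634/0.755 = 0.1603.
p*_A − p*_B = 0.2154 − 0.1603 = 0.0552.

0.055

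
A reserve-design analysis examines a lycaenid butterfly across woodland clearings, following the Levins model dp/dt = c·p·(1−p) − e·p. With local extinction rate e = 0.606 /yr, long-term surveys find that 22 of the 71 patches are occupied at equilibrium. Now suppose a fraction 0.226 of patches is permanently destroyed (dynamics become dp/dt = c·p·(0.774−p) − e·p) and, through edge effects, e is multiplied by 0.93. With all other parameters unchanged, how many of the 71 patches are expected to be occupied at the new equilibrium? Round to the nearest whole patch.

9

Observed p* = 22/71 = 0.30986.
Balance c(1−p*) = e gives c = e/(1 − 0.30986) = 0.606/0.69014 = 0.87808.
New p* = 0.774 − e/c = 0.774 − 0.56358/0.87808 = 0.13217.
Expected occupied = 71 × 0.13217 = 9.38 ≈ 9.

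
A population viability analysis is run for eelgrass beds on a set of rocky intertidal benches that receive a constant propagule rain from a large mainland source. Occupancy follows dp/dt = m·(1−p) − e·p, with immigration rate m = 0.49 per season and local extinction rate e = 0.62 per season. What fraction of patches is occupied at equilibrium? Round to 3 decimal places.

0.441

At equilibrium the propagule rain into empty patches balances local extinction: m(1−p*) = e·p*.
p* = m/(m+e) = 0.49/(0.49+0.62) = 0.49/1.1100 = 0.4414.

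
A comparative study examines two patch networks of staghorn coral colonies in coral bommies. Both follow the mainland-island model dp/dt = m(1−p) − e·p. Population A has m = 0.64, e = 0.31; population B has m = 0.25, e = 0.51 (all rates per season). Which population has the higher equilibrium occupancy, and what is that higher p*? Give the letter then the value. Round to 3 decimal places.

A, 0.674

A: p*_A = m/(m+e) = 0.64/0.9500 = 0.6737.
B: p*_B = 0.25/0.7600 = 0.3289.
A is higher at 0.6737.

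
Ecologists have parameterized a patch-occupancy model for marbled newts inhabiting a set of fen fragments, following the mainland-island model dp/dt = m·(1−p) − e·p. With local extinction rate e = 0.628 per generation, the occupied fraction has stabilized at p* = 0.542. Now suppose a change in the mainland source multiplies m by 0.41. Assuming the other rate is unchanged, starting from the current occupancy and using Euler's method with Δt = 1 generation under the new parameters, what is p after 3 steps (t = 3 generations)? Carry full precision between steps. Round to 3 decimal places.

Balance m(1−p*) = e·p* gives m = e·p*/(1−p*) = 0.628×0.54200/0.45800 = 0.74318.
Starting from p₀ = 0.54200; update p ← p + (dp/dt)·Δt with the new parameters.
  1  |  dp/dt·Δt = -0.200822  |  p_1 = 0.341178
  2  |  dp/dt·Δt = -0.013515  |  p_2 = 0.327664
  3  |  dp/dt·Δt = -0.000909  |  p_3 = 0.326754

0.327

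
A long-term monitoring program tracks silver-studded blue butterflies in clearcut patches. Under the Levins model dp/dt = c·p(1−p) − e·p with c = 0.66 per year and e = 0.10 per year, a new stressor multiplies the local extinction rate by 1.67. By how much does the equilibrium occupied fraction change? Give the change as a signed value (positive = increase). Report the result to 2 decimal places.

-0.10

Before: p* = 1 − 0.10/0.66 = 0.8485.
After the change, c = 0.66, e = 0.167, so p* = 1 − 0.167/0.66 = 0.7470.
Δp* = 0.7470 − 0.8485 = -0.1015.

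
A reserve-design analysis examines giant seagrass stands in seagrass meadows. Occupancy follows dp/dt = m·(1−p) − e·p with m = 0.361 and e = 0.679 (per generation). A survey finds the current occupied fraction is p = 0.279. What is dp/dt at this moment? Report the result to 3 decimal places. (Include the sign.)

0.071

Colonization term: m·(1−p) = 0.361×0.7210 = 0.26028.
Extinction term: e·p = 0.18944.
dp/dt = 0.26028 − 0.18944 = 0.07084.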